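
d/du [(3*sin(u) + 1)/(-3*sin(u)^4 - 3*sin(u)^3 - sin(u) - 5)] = (27*sin(u)^4 + 30*sin(u)^3 + 9*sin(u)^2 - 14)*cos(u)/(3*sin(u)^4 + 3*sin(u)^3 + sin(u) + 5)^2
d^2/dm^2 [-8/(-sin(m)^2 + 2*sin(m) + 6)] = 16*(2*sin(m)^4 - 3*sin(m)^3 + 11*sin(m)^2 - 10)/(2*sin(m) + cos(m)^2 + 5)^3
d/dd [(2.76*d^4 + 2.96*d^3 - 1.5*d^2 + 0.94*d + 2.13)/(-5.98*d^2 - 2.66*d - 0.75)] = (-33.0096*d^5 - 39.7256*d^4 - 24.0272*d^3 + 2.9512*d^2 + 27.7248*d + 4.9608)/(35.7604*d^4 + 31.8136*d^3 + 16.0456*d^2 + 3.99*d + 0.5625)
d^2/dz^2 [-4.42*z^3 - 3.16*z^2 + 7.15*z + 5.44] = -26.52*z - 6.32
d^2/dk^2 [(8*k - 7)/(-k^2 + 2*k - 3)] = 2*(-4*(k - 1)^2*(8*k - 7) + (24*k - 23)*(k^2 - 2*k + 3))/(k^2 - 2*k + 3)^3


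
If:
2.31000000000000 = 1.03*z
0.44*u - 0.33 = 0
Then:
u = 0.75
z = 2.24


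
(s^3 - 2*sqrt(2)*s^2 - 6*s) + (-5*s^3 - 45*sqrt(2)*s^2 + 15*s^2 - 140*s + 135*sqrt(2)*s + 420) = -4*s^3 - 47*sqrt(2)*s^2 + 15*s^2 - 146*s + 135*sqrt(2)*s + 420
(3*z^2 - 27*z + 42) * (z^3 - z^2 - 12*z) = 3*z^5 - 30*z^4 + 33*z^3 + 282*z^2 - 504*z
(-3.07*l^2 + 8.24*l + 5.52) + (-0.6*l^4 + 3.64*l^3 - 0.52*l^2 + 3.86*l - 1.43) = -0.6*l^4 + 3.64*l^3 - 3.59*l^2 + 12.1*l + 4.09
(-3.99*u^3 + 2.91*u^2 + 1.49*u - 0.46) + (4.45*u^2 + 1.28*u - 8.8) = -3.99*u^3 + 7.36*u^2 + 2.77*u - 9.26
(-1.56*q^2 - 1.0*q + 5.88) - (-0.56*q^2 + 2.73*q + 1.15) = -1.0*q^2 - 3.73*q + 4.73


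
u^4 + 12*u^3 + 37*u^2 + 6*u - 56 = (u - 1)*(u + 2)*(u + 4)*(u + 7)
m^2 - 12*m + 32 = (m - 8)*(m - 4)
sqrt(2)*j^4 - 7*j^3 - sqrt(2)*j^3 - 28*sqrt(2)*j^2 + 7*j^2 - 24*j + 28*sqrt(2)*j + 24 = (j - 1)*(j - 6*sqrt(2))*(j + 2*sqrt(2))*(sqrt(2)*j + 1)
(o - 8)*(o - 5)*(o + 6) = o^3 - 7*o^2 - 38*o + 240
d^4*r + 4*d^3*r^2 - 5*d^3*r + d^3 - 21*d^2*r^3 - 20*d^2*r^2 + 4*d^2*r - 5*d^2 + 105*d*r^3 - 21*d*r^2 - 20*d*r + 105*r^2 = (d - 5)*(d - 3*r)*(d + 7*r)*(d*r + 1)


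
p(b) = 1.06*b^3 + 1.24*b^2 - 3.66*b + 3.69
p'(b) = 3.18*b^2 + 2.48*b - 3.66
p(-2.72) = 1.49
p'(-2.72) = 13.12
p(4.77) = 129.49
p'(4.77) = 80.52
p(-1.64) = 8.35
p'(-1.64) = 0.83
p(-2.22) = 6.33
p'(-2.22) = 6.51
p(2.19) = 12.76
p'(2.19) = 17.02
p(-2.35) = 5.38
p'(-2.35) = 8.07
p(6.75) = 361.48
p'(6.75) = 157.97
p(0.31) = 2.71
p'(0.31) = -2.59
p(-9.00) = -635.67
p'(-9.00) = 231.60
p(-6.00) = -158.67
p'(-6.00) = 95.94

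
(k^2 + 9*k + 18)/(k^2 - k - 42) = (k + 3)/(k - 7)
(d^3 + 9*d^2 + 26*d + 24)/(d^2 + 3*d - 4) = (d^2 + 5*d + 6)/(d - 1)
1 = 1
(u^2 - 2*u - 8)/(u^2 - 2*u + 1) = (u^2 - 2*u - 8)/(u^2 - 2*u + 1)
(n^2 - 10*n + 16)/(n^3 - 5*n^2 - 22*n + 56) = (n - 8)/(n^2 - 3*n - 28)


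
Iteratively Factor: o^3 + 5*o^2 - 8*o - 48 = (o + 4)*(o^2 + o - 12) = (o + 4)^2*(o - 3)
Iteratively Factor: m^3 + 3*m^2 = (m + 3)*(m^2) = m*(m + 3)*(m)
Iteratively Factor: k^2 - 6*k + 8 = (k - 2)*(k - 4)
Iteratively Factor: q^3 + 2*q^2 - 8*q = (q - 2)*(q^2 + 4*q) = (q - 2)*(q + 4)*(q)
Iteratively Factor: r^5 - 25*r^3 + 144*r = (r + 4)*(r^4 - 4*r^3 - 9*r^2 + 36*r) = (r - 3)*(r + 4)*(r^3 - r^2 - 12*r) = r*(r - 3)*(r + 4)*(r^2 - r - 12) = r*(r - 4)*(r - 3)*(r + 4)*(r + 3)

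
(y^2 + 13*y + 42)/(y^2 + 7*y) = (y + 6)/y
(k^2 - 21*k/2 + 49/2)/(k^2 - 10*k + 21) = (k - 7/2)/(k - 3)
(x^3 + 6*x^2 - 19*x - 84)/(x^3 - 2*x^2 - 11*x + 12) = (x + 7)/(x - 1)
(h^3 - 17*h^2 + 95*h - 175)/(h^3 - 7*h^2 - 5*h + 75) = (h - 7)/(h + 3)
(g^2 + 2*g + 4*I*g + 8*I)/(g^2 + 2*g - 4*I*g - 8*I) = (g + 4*I)/(g - 4*I)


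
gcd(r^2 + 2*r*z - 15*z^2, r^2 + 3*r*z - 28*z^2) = 1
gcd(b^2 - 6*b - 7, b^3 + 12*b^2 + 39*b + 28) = b + 1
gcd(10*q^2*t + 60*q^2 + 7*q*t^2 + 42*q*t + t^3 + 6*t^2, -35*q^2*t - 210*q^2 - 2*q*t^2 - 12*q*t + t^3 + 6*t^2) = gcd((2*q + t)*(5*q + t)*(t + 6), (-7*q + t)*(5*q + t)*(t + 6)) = 5*q*t + 30*q + t^2 + 6*t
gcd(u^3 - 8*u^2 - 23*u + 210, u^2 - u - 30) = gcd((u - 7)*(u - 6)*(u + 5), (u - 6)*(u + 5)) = u^2 - u - 30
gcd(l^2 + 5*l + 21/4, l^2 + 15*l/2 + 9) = l + 3/2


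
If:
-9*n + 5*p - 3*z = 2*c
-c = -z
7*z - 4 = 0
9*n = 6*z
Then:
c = 4/7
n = 8/21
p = 44/35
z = 4/7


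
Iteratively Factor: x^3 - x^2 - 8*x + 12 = (x - 2)*(x^2 + x - 6) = (x - 2)^2*(x + 3)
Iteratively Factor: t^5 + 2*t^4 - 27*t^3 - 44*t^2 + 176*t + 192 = (t + 1)*(t^4 + t^3 - 28*t^2 - 16*t + 192) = (t + 1)*(t + 4)*(t^3 - 3*t^2 - 16*t + 48) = (t - 4)*(t + 1)*(t + 4)*(t^2 + t - 12) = (t - 4)*(t - 3)*(t + 1)*(t + 4)*(t + 4)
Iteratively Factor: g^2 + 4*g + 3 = (g + 1)*(g + 3)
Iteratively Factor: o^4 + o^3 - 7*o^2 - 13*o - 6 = (o - 3)*(o^3 + 4*o^2 + 5*o + 2) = (o - 3)*(o + 1)*(o^2 + 3*o + 2) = (o - 3)*(o + 1)*(o + 2)*(o + 1)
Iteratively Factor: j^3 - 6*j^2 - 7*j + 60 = (j + 3)*(j^2 - 9*j + 20) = (j - 4)*(j + 3)*(j - 5)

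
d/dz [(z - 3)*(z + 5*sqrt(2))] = 2*z - 3 + 5*sqrt(2)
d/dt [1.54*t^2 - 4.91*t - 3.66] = 3.08*t - 4.91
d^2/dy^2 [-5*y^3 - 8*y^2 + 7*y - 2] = -30*y - 16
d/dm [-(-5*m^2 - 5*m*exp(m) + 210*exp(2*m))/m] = 5*exp(m) + 5 - 420*exp(2*m)/m + 210*exp(2*m)/m^2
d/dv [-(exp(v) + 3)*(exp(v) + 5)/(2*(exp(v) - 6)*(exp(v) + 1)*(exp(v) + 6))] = (exp(4*v) + 16*exp(3*v) + 89*exp(2*v) + 102*exp(v) - 252)*exp(v)/(2*(exp(6*v) + 2*exp(5*v) - 71*exp(4*v) - 144*exp(3*v) + 1224*exp(2*v) + 2592*exp(v) + 1296))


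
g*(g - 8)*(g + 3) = g^3 - 5*g^2 - 24*g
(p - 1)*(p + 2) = p^2 + p - 2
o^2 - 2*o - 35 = (o - 7)*(o + 5)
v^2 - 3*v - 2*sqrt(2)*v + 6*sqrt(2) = (v - 3)*(v - 2*sqrt(2))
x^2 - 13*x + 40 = (x - 8)*(x - 5)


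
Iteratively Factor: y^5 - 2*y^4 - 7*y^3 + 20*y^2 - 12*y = (y + 3)*(y^4 - 5*y^3 + 8*y^2 - 4*y) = (y - 1)*(y + 3)*(y^3 - 4*y^2 + 4*y) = (y - 2)*(y - 1)*(y + 3)*(y^2 - 2*y) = (y - 2)^2*(y - 1)*(y + 3)*(y)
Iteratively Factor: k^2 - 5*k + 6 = (k - 2)*(k - 3)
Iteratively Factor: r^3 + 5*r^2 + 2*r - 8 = (r + 2)*(r^2 + 3*r - 4) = (r - 1)*(r + 2)*(r + 4)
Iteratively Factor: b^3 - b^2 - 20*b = (b - 5)*(b^2 + 4*b) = (b - 5)*(b + 4)*(b)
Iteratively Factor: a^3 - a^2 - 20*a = (a + 4)*(a^2 - 5*a) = a*(a + 4)*(a - 5)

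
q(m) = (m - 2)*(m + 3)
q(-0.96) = -6.04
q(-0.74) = -6.19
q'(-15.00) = -29.00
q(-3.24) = 1.26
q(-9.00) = 66.00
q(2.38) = 2.04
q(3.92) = 13.29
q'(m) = 2*m + 1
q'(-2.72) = -4.44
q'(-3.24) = -5.48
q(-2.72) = -1.32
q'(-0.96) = -0.92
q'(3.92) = 8.84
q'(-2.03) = -3.06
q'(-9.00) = -17.00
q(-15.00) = 204.00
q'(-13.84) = -26.68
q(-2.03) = -3.91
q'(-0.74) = -0.48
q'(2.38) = 5.76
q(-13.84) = 171.71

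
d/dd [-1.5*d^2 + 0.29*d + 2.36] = 0.29 - 3.0*d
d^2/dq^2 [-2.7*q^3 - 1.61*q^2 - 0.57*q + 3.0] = -16.2*q - 3.22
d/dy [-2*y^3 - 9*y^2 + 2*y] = -6*y^2 - 18*y + 2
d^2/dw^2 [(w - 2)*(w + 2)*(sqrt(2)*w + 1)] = 6*sqrt(2)*w + 2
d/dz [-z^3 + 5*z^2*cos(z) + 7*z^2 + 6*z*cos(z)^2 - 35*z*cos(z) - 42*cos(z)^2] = -5*z^2*sin(z) - 3*z^2 + 35*z*sin(z) - 6*z*sin(2*z) + 10*z*cos(z) + 14*z + 42*sin(2*z) + 6*cos(z)^2 - 35*cos(z)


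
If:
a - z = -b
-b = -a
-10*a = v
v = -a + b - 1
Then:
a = 1/10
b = 1/10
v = -1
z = 1/5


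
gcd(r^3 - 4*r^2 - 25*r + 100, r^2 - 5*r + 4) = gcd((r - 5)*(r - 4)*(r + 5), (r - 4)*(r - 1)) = r - 4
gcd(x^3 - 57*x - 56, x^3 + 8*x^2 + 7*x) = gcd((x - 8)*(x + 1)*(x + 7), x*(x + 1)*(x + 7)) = x^2 + 8*x + 7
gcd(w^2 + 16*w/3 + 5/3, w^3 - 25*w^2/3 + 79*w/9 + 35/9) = w + 1/3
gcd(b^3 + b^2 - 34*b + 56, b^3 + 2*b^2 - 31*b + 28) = b^2 + 3*b - 28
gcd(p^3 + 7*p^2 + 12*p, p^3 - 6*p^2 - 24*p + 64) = p + 4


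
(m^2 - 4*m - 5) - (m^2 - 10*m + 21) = 6*m - 26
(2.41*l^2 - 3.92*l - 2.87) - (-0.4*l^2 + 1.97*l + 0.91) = 2.81*l^2 - 5.89*l - 3.78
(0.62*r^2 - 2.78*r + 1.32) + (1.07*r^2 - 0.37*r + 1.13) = 1.69*r^2 - 3.15*r + 2.45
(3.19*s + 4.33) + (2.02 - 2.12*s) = 1.07*s + 6.35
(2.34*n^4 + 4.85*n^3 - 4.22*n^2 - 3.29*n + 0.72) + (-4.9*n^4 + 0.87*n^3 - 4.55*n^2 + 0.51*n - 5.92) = -2.56*n^4 + 5.72*n^3 - 8.77*n^2 - 2.78*n - 5.2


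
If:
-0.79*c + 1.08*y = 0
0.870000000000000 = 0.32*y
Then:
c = 3.72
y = 2.72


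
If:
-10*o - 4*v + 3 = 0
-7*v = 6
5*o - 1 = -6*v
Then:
No Solution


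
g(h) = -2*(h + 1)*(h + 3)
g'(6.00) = -32.00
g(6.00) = -126.00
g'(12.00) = -56.00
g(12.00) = -390.00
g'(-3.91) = 7.64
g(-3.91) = -5.30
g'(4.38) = -25.52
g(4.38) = -79.41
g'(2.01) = -16.04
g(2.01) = -30.16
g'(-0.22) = -7.12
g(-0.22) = -4.34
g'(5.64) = -30.56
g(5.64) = -114.74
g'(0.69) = -10.76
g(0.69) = -12.47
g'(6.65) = -34.60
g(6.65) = -147.64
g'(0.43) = -9.72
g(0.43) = -9.81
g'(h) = -4*h - 8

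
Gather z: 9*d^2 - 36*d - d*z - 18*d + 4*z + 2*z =9*d^2 - 54*d + z*(6 - d)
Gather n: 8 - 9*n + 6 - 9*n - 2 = 12 - 18*n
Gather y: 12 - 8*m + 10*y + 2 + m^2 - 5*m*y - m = m^2 - 9*m + y*(10 - 5*m) + 14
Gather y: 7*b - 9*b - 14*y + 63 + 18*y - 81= -2*b + 4*y - 18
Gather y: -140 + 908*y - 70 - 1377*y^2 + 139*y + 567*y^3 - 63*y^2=567*y^3 - 1440*y^2 + 1047*y - 210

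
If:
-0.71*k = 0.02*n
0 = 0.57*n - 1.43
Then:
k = -0.07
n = 2.51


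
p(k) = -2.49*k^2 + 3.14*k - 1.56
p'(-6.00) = 33.02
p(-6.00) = -110.04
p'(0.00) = 3.14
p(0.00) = -1.56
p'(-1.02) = 8.22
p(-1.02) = -7.35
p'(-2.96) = 17.88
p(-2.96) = -32.67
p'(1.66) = -5.13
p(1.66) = -3.21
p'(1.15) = -2.59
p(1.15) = -1.24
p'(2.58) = -9.71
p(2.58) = -10.03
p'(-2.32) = 14.69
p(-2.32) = -22.25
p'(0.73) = -0.50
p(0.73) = -0.59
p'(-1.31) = 9.66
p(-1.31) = -9.95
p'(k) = 3.14 - 4.98*k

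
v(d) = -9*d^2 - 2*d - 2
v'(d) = -18*d - 2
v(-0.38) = -2.54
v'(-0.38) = 4.84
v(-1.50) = -19.25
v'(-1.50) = 25.00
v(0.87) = -10.55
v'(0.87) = -17.66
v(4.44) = -188.30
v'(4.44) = -81.92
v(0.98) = -12.60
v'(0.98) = -19.64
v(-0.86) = -6.94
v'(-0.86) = 13.48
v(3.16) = -98.19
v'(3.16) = -58.88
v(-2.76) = -65.04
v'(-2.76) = 47.68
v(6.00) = -338.00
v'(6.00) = -110.00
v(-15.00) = -1997.00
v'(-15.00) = 268.00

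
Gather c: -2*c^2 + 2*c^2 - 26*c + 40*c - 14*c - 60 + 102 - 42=0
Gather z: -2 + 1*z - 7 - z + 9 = 0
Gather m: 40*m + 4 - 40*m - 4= 0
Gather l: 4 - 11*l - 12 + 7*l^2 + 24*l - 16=7*l^2 + 13*l - 24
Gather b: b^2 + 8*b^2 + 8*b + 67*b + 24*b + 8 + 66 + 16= 9*b^2 + 99*b + 90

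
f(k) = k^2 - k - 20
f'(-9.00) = -19.00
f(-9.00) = 70.00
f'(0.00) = -1.00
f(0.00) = -20.00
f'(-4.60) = -10.20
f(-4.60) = 5.76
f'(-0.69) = -2.38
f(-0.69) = -18.83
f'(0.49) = -0.02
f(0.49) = -20.25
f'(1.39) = 1.78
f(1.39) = -19.46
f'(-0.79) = -2.58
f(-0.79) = -18.59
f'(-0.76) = -2.52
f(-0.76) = -18.66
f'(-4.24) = -9.48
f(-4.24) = 2.22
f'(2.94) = 4.88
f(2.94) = -14.30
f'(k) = 2*k - 1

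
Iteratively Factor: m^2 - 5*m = (m - 5)*(m)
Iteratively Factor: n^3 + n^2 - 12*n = (n + 4)*(n^2 - 3*n) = (n - 3)*(n + 4)*(n)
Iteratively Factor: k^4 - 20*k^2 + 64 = (k - 2)*(k^3 + 2*k^2 - 16*k - 32) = (k - 4)*(k - 2)*(k^2 + 6*k + 8) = (k - 4)*(k - 2)*(k + 2)*(k + 4)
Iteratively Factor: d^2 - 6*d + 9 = (d - 3)*(d - 3)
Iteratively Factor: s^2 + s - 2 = (s + 2)*(s - 1)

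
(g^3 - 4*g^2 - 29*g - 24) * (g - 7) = g^4 - 11*g^3 - g^2 + 179*g + 168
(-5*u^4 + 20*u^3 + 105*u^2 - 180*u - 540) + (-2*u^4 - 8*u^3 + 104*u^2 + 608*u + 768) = -7*u^4 + 12*u^3 + 209*u^2 + 428*u + 228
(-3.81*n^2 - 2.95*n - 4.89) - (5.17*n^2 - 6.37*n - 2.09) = -8.98*n^2 + 3.42*n - 2.8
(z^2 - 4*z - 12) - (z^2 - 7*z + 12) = 3*z - 24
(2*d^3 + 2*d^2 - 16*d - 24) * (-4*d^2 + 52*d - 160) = -8*d^5 + 96*d^4 - 152*d^3 - 1056*d^2 + 1312*d + 3840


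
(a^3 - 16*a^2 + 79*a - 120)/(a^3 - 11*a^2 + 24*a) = (a - 5)/a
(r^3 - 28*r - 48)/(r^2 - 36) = (r^2 + 6*r + 8)/(r + 6)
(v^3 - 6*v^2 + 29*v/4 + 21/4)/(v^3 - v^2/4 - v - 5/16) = 4*(2*v^2 - 13*v + 21)/(8*v^2 - 6*v - 5)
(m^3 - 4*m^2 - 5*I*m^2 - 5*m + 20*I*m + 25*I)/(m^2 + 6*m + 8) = (m^3 + m^2*(-4 - 5*I) + m*(-5 + 20*I) + 25*I)/(m^2 + 6*m + 8)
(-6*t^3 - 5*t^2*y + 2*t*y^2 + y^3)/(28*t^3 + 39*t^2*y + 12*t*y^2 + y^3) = (-6*t^2 + t*y + y^2)/(28*t^2 + 11*t*y + y^2)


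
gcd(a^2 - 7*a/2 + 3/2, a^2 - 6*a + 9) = a - 3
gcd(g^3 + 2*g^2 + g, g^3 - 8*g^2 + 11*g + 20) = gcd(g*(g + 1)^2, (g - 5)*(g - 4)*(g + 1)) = g + 1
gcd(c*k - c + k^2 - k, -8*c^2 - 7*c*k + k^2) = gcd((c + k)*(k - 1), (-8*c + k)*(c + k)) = c + k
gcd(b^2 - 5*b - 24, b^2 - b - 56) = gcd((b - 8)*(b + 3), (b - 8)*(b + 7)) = b - 8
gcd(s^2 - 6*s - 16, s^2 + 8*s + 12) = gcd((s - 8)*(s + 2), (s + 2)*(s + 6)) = s + 2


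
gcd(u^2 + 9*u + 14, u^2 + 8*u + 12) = u + 2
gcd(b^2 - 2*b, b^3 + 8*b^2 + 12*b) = b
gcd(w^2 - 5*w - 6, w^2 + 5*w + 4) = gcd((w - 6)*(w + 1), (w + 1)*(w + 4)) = w + 1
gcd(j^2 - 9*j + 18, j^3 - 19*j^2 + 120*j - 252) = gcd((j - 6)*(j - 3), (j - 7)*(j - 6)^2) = j - 6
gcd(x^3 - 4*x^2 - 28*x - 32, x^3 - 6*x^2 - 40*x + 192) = x - 8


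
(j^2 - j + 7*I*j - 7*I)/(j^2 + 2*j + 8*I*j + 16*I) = (j^2 + j*(-1 + 7*I) - 7*I)/(j^2 + j*(2 + 8*I) + 16*I)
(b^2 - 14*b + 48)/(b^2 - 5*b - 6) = (b - 8)/(b + 1)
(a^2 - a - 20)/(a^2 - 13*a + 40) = (a + 4)/(a - 8)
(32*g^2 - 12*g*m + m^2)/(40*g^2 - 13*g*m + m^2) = (4*g - m)/(5*g - m)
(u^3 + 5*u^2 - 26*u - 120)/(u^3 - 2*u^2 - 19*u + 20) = (u + 6)/(u - 1)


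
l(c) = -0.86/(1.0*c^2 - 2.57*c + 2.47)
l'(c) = -0.86*(2.57 - 2.0*c)/(1.0*c^2 - 2.57*c + 2.47)^2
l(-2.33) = -0.06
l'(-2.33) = -0.03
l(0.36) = -0.51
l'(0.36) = -0.57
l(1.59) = -0.94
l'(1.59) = 0.63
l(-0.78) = -0.17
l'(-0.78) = -0.14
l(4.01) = -0.10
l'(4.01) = 0.07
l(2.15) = -0.55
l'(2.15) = 0.61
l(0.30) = -0.48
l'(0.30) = -0.53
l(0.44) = -0.56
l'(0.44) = -0.62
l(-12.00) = -0.00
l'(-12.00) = -0.00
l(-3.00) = -0.04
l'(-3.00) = -0.02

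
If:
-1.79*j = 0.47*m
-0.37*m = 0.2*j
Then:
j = 0.00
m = 0.00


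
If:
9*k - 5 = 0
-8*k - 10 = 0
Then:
No Solution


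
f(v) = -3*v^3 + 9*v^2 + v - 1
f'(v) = -9*v^2 + 18*v + 1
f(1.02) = 6.20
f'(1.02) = 10.00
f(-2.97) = 154.01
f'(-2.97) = -131.85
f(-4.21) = 378.16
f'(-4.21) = -234.30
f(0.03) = -0.96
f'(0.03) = 1.53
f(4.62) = -100.11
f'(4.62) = -107.94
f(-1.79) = 43.25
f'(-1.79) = -60.06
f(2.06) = 13.03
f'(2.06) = -0.11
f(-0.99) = 9.74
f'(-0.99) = -25.64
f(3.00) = 2.00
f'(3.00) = -26.00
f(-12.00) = 6467.00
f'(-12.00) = -1511.00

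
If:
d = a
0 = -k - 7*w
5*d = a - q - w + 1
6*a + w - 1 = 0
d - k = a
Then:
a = 1/6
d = 1/6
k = 0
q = 1/3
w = 0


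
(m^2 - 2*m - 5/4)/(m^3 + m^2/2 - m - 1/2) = (m - 5/2)/(m^2 - 1)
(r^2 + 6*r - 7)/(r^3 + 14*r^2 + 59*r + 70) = (r - 1)/(r^2 + 7*r + 10)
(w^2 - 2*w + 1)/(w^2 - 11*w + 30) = (w^2 - 2*w + 1)/(w^2 - 11*w + 30)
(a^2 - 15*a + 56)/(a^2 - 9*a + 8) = (a - 7)/(a - 1)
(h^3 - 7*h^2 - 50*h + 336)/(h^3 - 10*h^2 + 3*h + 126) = (h^2 - h - 56)/(h^2 - 4*h - 21)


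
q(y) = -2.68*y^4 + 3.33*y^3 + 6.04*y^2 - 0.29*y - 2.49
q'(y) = -10.72*y^3 + 9.99*y^2 + 12.08*y - 0.29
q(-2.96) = -240.80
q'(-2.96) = 329.50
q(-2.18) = -68.18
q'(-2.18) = 131.91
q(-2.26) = -79.34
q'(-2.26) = 147.18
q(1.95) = 5.85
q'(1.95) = -18.23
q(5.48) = -1691.58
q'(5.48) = -1398.24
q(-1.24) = -5.53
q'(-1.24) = 20.53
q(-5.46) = -2744.67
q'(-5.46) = 1976.48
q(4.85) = -964.79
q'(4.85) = -929.69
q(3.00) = -76.17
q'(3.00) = -163.58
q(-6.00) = -3975.87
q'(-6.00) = 2602.39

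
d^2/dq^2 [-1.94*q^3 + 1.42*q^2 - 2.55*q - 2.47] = 2.84 - 11.64*q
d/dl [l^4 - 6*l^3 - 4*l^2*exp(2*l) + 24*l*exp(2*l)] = 4*l^3 - 8*l^2*exp(2*l) - 18*l^2 + 40*l*exp(2*l) + 24*exp(2*l)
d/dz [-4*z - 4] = -4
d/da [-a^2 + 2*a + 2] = 2 - 2*a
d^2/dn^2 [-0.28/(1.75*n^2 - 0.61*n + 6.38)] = (1.715*n^2 - 0.5978*n - 0.28*(3.5*n - 0.61)*(7.0*n - 1.22) + 6.2524)/(1.75*n^2 - 0.61*n + 6.38)^3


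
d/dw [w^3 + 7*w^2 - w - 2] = 3*w^2 + 14*w - 1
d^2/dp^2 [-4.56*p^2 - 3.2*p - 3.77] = -9.12000000000000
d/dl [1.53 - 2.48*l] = -2.48000000000000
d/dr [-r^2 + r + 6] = 1 - 2*r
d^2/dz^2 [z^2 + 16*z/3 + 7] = 2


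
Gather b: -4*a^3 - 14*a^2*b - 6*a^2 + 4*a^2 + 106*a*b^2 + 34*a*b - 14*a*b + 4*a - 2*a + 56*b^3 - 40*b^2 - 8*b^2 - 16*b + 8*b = -4*a^3 - 2*a^2 + 2*a + 56*b^3 + b^2*(106*a - 48) + b*(-14*a^2 + 20*a - 8)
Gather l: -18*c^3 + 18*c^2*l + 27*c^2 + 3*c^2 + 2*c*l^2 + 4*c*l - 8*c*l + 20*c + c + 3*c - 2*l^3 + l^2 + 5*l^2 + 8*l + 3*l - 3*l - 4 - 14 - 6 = -18*c^3 + 30*c^2 + 24*c - 2*l^3 + l^2*(2*c + 6) + l*(18*c^2 - 4*c + 8) - 24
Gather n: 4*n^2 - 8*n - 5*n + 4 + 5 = 4*n^2 - 13*n + 9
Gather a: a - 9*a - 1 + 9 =8 - 8*a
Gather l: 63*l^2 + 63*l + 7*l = 63*l^2 + 70*l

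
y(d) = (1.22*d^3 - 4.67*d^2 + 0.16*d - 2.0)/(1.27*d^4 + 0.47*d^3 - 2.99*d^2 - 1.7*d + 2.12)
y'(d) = (3.66*d^2 - 9.34*d + 0.16)/(1.27*d^4 + 0.47*d^3 - 2.99*d^2 - 1.7*d + 2.12) + (-5.08*d^3 - 1.41*d^2 + 5.98*d + 1.7)*(1.22*d^3 - 4.67*d^2 + 0.16*d - 2.0)/(1.27*d^4 + 0.47*d^3 - 2.99*d^2 - 1.7*d + 2.12)^2 = (-1.5494*d^6 + 11.8618*d^5 - 2.0625*d^4 + 5.8616*d^3 + 18.9966*d^2 - 31.7608*d - 3.0608)/(1.6129*d^8 + 1.1938*d^7 - 7.3737*d^6 - 7.1286*d^5 + 12.7269*d^4 + 12.1588*d^3 - 9.7876*d^2 - 7.208*d + 4.4944)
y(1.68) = -2.88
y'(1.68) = 13.18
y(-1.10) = -5.88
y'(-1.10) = 8.60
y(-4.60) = -0.47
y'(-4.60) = -0.18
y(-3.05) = -1.06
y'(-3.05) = -0.77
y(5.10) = 0.05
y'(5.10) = 0.02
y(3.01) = -0.12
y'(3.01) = 0.24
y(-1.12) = -6.05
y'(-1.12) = 8.05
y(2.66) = -0.24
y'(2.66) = 0.45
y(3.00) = -0.12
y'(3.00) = 0.25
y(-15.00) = -0.08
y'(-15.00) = -0.01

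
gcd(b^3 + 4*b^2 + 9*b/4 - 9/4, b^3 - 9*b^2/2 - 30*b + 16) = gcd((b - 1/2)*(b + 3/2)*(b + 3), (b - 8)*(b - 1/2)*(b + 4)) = b - 1/2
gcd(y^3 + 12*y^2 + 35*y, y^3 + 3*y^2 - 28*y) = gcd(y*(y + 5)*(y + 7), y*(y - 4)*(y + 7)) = y^2 + 7*y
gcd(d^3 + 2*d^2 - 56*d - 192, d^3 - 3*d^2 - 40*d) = d - 8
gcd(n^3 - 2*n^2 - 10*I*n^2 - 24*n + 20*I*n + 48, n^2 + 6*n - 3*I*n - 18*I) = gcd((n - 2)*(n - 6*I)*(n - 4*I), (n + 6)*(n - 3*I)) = 1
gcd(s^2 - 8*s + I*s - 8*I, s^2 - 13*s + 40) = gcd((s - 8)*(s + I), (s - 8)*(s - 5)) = s - 8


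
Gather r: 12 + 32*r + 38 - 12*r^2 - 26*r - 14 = -12*r^2 + 6*r + 36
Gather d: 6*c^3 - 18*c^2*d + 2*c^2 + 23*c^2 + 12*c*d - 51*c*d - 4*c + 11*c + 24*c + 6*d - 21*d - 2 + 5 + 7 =6*c^3 + 25*c^2 + 31*c + d*(-18*c^2 - 39*c - 15) + 10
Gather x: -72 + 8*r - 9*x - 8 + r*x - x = 8*r + x*(r - 10) - 80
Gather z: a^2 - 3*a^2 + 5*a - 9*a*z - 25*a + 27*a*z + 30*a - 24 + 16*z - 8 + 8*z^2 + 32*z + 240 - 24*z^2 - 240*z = -2*a^2 + 10*a - 16*z^2 + z*(18*a - 192) + 208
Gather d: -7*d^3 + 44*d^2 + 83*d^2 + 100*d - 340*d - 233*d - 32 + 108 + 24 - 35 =-7*d^3 + 127*d^2 - 473*d + 65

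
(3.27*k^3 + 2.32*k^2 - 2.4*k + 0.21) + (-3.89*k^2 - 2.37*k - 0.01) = 3.27*k^3 - 1.57*k^2 - 4.77*k + 0.2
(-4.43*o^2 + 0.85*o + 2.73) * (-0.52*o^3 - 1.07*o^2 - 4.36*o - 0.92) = 2.3036*o^5 + 4.2981*o^4 + 16.9857*o^3 - 2.5515*o^2 - 12.6848*o - 2.5116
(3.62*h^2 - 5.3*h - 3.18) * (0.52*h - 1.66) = 1.8824*h^3 - 8.7652*h^2 + 7.1444*h + 5.2788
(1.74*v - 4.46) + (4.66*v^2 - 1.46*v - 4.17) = 4.66*v^2 + 0.28*v - 8.63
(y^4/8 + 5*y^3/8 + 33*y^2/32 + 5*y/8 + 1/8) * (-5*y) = -5*y^5/8 - 25*y^4/8 - 165*y^3/32 - 25*y^2/8 - 5*y/8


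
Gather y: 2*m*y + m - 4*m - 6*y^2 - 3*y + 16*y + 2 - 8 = -3*m - 6*y^2 + y*(2*m + 13) - 6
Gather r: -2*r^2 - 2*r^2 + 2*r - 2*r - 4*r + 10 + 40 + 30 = -4*r^2 - 4*r + 80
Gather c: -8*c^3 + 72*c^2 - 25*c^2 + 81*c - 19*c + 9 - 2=-8*c^3 + 47*c^2 + 62*c + 7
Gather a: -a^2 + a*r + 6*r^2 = -a^2 + a*r + 6*r^2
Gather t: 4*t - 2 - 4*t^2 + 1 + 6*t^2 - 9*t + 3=2*t^2 - 5*t + 2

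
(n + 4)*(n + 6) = n^2 + 10*n + 24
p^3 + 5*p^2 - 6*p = p*(p - 1)*(p + 6)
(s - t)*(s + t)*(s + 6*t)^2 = s^4 + 12*s^3*t + 35*s^2*t^2 - 12*s*t^3 - 36*t^4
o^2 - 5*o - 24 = (o - 8)*(o + 3)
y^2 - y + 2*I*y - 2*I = (y - 1)*(y + 2*I)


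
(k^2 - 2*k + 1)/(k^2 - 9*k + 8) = (k - 1)/(k - 8)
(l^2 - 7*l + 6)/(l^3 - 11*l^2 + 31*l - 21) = (l - 6)/(l^2 - 10*l + 21)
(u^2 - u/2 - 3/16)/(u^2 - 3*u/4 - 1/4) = (u - 3/4)/(u - 1)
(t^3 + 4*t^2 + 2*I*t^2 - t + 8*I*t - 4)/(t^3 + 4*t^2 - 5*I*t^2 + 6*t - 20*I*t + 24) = (t + I)/(t - 6*I)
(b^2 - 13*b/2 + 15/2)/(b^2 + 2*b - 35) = (b - 3/2)/(b + 7)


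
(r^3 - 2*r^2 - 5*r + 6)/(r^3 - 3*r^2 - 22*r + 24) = (r^2 - r - 6)/(r^2 - 2*r - 24)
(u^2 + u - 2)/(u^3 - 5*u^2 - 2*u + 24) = (u - 1)/(u^2 - 7*u + 12)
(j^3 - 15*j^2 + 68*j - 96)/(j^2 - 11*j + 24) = j - 4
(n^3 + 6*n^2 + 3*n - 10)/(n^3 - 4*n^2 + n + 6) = (n^3 + 6*n^2 + 3*n - 10)/(n^3 - 4*n^2 + n + 6)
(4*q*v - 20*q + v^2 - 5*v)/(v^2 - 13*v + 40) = (4*q + v)/(v - 8)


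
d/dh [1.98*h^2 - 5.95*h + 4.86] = 3.96*h - 5.95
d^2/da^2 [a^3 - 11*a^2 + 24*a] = 6*a - 22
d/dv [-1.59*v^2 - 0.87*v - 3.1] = -3.18*v - 0.87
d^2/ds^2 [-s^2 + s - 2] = -2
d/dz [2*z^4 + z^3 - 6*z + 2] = 8*z^3 + 3*z^2 - 6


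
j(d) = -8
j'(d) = 0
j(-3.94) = -8.00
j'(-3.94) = 0.00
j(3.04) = -8.00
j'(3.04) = 0.00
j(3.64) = -8.00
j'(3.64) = 0.00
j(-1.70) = -8.00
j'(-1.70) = 0.00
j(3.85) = -8.00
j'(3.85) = 0.00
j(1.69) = -8.00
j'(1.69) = 0.00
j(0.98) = -8.00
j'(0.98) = 0.00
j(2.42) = -8.00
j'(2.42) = 0.00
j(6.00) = -8.00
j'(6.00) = 0.00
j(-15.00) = -8.00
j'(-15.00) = 0.00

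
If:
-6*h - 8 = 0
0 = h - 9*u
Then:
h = -4/3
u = -4/27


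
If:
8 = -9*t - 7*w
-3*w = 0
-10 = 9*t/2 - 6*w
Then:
No Solution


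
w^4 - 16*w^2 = w^2*(w - 4)*(w + 4)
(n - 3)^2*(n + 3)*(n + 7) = n^4 + 4*n^3 - 30*n^2 - 36*n + 189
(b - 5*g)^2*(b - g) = b^3 - 11*b^2*g + 35*b*g^2 - 25*g^3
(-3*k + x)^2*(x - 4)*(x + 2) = 9*k^2*x^2 - 18*k^2*x - 72*k^2 - 6*k*x^3 + 12*k*x^2 + 48*k*x + x^4 - 2*x^3 - 8*x^2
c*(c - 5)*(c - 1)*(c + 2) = c^4 - 4*c^3 - 7*c^2 + 10*c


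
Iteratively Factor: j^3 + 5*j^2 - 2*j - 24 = (j - 2)*(j^2 + 7*j + 12) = (j - 2)*(j + 4)*(j + 3)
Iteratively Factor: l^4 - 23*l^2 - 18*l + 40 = (l + 4)*(l^3 - 4*l^2 - 7*l + 10) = (l - 5)*(l + 4)*(l^2 + l - 2) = (l - 5)*(l - 1)*(l + 4)*(l + 2)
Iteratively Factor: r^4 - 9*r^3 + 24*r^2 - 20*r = (r)*(r^3 - 9*r^2 + 24*r - 20) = r*(r - 2)*(r^2 - 7*r + 10) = r*(r - 2)^2*(r - 5)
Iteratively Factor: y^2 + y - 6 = (y + 3)*(y - 2)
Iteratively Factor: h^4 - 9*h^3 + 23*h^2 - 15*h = (h)*(h^3 - 9*h^2 + 23*h - 15) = h*(h - 3)*(h^2 - 6*h + 5) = h*(h - 3)*(h - 1)*(h - 5)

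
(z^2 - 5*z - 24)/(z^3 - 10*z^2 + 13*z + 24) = (z + 3)/(z^2 - 2*z - 3)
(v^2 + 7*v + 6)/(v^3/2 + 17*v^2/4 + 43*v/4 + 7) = 4*(v + 6)/(2*v^2 + 15*v + 28)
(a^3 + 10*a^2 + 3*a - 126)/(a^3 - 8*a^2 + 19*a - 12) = (a^2 + 13*a + 42)/(a^2 - 5*a + 4)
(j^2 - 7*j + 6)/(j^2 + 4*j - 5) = (j - 6)/(j + 5)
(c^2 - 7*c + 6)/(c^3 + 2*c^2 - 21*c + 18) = (c - 6)/(c^2 + 3*c - 18)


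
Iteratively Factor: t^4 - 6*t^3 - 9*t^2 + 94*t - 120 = (t - 5)*(t^3 - t^2 - 14*t + 24) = (t - 5)*(t - 2)*(t^2 + t - 12) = (t - 5)*(t - 2)*(t + 4)*(t - 3)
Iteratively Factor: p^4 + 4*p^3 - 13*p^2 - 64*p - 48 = (p - 4)*(p^3 + 8*p^2 + 19*p + 12) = (p - 4)*(p + 4)*(p^2 + 4*p + 3) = (p - 4)*(p + 1)*(p + 4)*(p + 3)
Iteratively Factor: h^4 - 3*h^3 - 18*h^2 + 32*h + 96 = (h - 4)*(h^3 + h^2 - 14*h - 24) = (h - 4)*(h + 2)*(h^2 - h - 12) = (h - 4)*(h + 2)*(h + 3)*(h - 4)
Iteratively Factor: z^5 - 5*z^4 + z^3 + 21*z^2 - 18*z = (z)*(z^4 - 5*z^3 + z^2 + 21*z - 18) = z*(z - 1)*(z^3 - 4*z^2 - 3*z + 18) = z*(z - 1)*(z + 2)*(z^2 - 6*z + 9) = z*(z - 3)*(z - 1)*(z + 2)*(z - 3)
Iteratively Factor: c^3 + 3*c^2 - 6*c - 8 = (c + 4)*(c^2 - c - 2) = (c - 2)*(c + 4)*(c + 1)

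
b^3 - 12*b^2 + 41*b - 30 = (b - 6)*(b - 5)*(b - 1)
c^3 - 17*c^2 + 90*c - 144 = (c - 8)*(c - 6)*(c - 3)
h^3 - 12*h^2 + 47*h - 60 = (h - 5)*(h - 4)*(h - 3)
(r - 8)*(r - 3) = r^2 - 11*r + 24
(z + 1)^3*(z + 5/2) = z^4 + 11*z^3/2 + 21*z^2/2 + 17*z/2 + 5/2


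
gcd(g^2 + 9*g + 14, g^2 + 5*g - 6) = 1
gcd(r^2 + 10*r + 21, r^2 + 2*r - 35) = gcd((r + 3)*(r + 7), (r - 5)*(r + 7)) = r + 7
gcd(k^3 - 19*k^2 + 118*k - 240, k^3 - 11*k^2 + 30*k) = k^2 - 11*k + 30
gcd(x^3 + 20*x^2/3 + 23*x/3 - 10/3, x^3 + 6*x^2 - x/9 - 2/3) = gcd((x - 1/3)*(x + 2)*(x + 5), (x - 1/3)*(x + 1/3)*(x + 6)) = x - 1/3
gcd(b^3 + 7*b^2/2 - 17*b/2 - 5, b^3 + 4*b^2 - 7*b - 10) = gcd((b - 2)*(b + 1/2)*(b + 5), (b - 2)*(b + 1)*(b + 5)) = b^2 + 3*b - 10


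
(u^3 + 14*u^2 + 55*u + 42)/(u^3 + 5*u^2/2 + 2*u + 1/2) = 2*(u^2 + 13*u + 42)/(2*u^2 + 3*u + 1)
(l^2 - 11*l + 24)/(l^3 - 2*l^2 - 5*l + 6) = (l - 8)/(l^2 + l - 2)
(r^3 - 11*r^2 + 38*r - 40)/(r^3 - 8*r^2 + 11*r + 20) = (r - 2)/(r + 1)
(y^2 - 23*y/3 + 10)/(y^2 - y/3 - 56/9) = 3*(-3*y^2 + 23*y - 30)/(-9*y^2 + 3*y + 56)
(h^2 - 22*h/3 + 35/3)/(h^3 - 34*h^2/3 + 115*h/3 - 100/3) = (3*h - 7)/(3*h^2 - 19*h + 20)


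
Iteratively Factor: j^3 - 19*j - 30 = (j - 5)*(j^2 + 5*j + 6) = (j - 5)*(j + 3)*(j + 2)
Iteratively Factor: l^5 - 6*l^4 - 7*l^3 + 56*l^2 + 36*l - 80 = (l - 5)*(l^4 - l^3 - 12*l^2 - 4*l + 16) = (l - 5)*(l - 4)*(l^3 + 3*l^2 - 4) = (l - 5)*(l - 4)*(l + 2)*(l^2 + l - 2) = (l - 5)*(l - 4)*(l + 2)^2*(l - 1)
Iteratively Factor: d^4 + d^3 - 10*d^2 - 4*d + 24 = (d + 3)*(d^3 - 2*d^2 - 4*d + 8) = (d + 2)*(d + 3)*(d^2 - 4*d + 4) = (d - 2)*(d + 2)*(d + 3)*(d - 2)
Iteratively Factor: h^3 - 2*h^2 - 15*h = (h - 5)*(h^2 + 3*h) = h*(h - 5)*(h + 3)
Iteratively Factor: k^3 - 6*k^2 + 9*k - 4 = (k - 4)*(k^2 - 2*k + 1) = (k - 4)*(k - 1)*(k - 1)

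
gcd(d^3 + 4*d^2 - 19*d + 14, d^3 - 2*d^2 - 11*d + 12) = d - 1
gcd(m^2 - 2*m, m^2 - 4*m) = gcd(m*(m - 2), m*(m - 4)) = m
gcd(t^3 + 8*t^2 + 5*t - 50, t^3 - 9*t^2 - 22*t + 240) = t + 5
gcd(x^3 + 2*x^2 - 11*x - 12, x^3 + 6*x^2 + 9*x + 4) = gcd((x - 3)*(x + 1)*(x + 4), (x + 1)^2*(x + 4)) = x^2 + 5*x + 4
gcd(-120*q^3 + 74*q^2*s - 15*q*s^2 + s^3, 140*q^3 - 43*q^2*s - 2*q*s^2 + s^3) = 20*q^2 - 9*q*s + s^2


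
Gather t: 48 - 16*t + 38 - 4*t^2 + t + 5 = -4*t^2 - 15*t + 91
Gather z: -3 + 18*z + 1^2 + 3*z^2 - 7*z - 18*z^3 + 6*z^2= -18*z^3 + 9*z^2 + 11*z - 2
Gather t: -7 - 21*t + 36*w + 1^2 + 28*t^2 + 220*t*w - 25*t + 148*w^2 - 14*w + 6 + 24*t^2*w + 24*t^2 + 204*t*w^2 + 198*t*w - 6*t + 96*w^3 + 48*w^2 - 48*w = t^2*(24*w + 52) + t*(204*w^2 + 418*w - 52) + 96*w^3 + 196*w^2 - 26*w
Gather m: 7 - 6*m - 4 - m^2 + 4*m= -m^2 - 2*m + 3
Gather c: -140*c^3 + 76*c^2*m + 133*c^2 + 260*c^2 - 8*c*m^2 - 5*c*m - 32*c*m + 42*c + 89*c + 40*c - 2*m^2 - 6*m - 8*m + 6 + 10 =-140*c^3 + c^2*(76*m + 393) + c*(-8*m^2 - 37*m + 171) - 2*m^2 - 14*m + 16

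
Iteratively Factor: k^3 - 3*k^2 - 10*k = (k - 5)*(k^2 + 2*k) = k*(k - 5)*(k + 2)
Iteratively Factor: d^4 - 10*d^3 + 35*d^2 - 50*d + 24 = (d - 2)*(d^3 - 8*d^2 + 19*d - 12) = (d - 4)*(d - 2)*(d^2 - 4*d + 3) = (d - 4)*(d - 2)*(d - 1)*(d - 3)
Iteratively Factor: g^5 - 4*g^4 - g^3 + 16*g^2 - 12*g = (g - 2)*(g^4 - 2*g^3 - 5*g^2 + 6*g) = g*(g - 2)*(g^3 - 2*g^2 - 5*g + 6) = g*(g - 2)*(g + 2)*(g^2 - 4*g + 3) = g*(g - 3)*(g - 2)*(g + 2)*(g - 1)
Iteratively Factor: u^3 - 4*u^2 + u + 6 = (u + 1)*(u^2 - 5*u + 6) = (u - 2)*(u + 1)*(u - 3)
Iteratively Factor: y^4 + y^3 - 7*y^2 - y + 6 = (y + 3)*(y^3 - 2*y^2 - y + 2) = (y + 1)*(y + 3)*(y^2 - 3*y + 2) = (y - 2)*(y + 1)*(y + 3)*(y - 1)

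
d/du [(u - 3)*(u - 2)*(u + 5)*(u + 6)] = 4*u^3 + 18*u^2 - 38*u - 84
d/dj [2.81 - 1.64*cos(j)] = 1.64*sin(j)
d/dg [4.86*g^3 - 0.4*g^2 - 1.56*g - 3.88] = 14.58*g^2 - 0.8*g - 1.56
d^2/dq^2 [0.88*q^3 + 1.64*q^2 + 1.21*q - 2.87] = 5.28*q + 3.28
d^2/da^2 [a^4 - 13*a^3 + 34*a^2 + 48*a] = 12*a^2 - 78*a + 68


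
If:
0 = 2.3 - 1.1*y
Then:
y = 2.09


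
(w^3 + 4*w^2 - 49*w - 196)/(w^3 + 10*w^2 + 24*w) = (w^2 - 49)/(w*(w + 6))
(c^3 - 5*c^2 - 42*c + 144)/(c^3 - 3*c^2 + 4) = (c^3 - 5*c^2 - 42*c + 144)/(c^3 - 3*c^2 + 4)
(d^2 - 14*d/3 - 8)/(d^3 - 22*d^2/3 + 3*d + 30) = (3*d + 4)/(3*d^2 - 4*d - 15)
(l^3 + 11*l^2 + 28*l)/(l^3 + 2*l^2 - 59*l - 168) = l*(l + 4)/(l^2 - 5*l - 24)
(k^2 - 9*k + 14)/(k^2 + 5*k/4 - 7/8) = 8*(k^2 - 9*k + 14)/(8*k^2 + 10*k - 7)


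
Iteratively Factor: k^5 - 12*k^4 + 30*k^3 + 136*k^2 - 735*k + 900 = (k - 3)*(k^4 - 9*k^3 + 3*k^2 + 145*k - 300) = (k - 3)*(k + 4)*(k^3 - 13*k^2 + 55*k - 75) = (k - 5)*(k - 3)*(k + 4)*(k^2 - 8*k + 15) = (k - 5)^2*(k - 3)*(k + 4)*(k - 3)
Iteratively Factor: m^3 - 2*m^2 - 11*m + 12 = (m - 1)*(m^2 - m - 12) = (m - 1)*(m + 3)*(m - 4)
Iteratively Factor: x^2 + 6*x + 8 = (x + 2)*(x + 4)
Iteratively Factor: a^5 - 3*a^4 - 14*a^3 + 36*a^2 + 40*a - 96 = (a + 2)*(a^4 - 5*a^3 - 4*a^2 + 44*a - 48) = (a - 4)*(a + 2)*(a^3 - a^2 - 8*a + 12) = (a - 4)*(a + 2)*(a + 3)*(a^2 - 4*a + 4) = (a - 4)*(a - 2)*(a + 2)*(a + 3)*(a - 2)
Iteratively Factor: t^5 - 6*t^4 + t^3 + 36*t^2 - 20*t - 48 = (t + 2)*(t^4 - 8*t^3 + 17*t^2 + 2*t - 24) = (t - 4)*(t + 2)*(t^3 - 4*t^2 + t + 6) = (t - 4)*(t - 2)*(t + 2)*(t^2 - 2*t - 3) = (t - 4)*(t - 3)*(t - 2)*(t + 2)*(t + 1)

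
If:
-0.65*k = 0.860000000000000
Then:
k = -1.32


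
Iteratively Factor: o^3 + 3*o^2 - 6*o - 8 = (o - 2)*(o^2 + 5*o + 4) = (o - 2)*(o + 4)*(o + 1)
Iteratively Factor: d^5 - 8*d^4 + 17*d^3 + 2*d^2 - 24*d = (d - 3)*(d^4 - 5*d^3 + 2*d^2 + 8*d) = (d - 4)*(d - 3)*(d^3 - d^2 - 2*d) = d*(d - 4)*(d - 3)*(d^2 - d - 2) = d*(d - 4)*(d - 3)*(d + 1)*(d - 2)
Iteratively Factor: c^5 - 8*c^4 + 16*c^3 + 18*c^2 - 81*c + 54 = (c + 2)*(c^4 - 10*c^3 + 36*c^2 - 54*c + 27) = (c - 3)*(c + 2)*(c^3 - 7*c^2 + 15*c - 9) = (c - 3)^2*(c + 2)*(c^2 - 4*c + 3) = (c - 3)^3*(c + 2)*(c - 1)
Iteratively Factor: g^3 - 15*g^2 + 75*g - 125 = (g - 5)*(g^2 - 10*g + 25) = (g - 5)^2*(g - 5)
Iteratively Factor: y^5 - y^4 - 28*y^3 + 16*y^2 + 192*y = (y - 4)*(y^4 + 3*y^3 - 16*y^2 - 48*y) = y*(y - 4)*(y^3 + 3*y^2 - 16*y - 48) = y*(y - 4)*(y + 3)*(y^2 - 16) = y*(y - 4)^2*(y + 3)*(y + 4)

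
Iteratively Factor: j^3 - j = (j)*(j^2 - 1) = j*(j - 1)*(j + 1)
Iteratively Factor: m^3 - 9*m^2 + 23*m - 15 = (m - 3)*(m^2 - 6*m + 5) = (m - 5)*(m - 3)*(m - 1)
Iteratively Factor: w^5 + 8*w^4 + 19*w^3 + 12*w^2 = (w)*(w^4 + 8*w^3 + 19*w^2 + 12*w) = w*(w + 3)*(w^3 + 5*w^2 + 4*w) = w*(w + 3)*(w + 4)*(w^2 + w) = w^2*(w + 3)*(w + 4)*(w + 1)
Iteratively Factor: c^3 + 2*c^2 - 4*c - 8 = (c + 2)*(c^2 - 4) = (c - 2)*(c + 2)*(c + 2)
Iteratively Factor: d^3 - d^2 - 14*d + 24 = (d - 2)*(d^2 + d - 12) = (d - 3)*(d - 2)*(d + 4)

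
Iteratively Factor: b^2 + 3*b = (b)*(b + 3)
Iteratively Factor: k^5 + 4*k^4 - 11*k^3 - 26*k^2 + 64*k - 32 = (k - 1)*(k^4 + 5*k^3 - 6*k^2 - 32*k + 32) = (k - 1)^2*(k^3 + 6*k^2 - 32) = (k - 1)^2*(k + 4)*(k^2 + 2*k - 8) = (k - 2)*(k - 1)^2*(k + 4)*(k + 4)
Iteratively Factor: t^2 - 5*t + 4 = (t - 1)*(t - 4)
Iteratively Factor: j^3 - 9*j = (j - 3)*(j^2 + 3*j) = (j - 3)*(j + 3)*(j)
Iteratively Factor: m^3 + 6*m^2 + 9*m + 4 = (m + 4)*(m^2 + 2*m + 1) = (m + 1)*(m + 4)*(m + 1)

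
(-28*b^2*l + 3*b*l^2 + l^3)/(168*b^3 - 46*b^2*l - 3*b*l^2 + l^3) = -l/(6*b - l)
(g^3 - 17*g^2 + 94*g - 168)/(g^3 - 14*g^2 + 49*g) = (g^2 - 10*g + 24)/(g*(g - 7))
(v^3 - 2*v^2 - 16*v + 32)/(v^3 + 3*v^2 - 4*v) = (v^2 - 6*v + 8)/(v*(v - 1))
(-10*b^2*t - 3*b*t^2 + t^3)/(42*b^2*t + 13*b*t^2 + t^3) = (-10*b^2 - 3*b*t + t^2)/(42*b^2 + 13*b*t + t^2)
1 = 1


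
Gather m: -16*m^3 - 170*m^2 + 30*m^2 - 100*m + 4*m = -16*m^3 - 140*m^2 - 96*m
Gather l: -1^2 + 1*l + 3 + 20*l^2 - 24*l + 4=20*l^2 - 23*l + 6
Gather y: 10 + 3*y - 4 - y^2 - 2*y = -y^2 + y + 6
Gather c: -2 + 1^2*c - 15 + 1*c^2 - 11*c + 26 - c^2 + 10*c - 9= 0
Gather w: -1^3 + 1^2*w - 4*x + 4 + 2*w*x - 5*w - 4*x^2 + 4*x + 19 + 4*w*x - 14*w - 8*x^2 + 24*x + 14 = w*(6*x - 18) - 12*x^2 + 24*x + 36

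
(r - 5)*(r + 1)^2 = r^3 - 3*r^2 - 9*r - 5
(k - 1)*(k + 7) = k^2 + 6*k - 7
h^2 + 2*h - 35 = (h - 5)*(h + 7)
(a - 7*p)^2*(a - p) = a^3 - 15*a^2*p + 63*a*p^2 - 49*p^3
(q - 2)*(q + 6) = q^2 + 4*q - 12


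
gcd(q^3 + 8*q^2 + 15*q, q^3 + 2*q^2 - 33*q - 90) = q^2 + 8*q + 15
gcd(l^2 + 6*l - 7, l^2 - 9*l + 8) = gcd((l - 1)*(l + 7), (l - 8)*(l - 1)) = l - 1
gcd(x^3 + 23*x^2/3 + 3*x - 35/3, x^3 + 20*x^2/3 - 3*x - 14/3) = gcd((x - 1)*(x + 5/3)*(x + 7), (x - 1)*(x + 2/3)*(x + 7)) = x^2 + 6*x - 7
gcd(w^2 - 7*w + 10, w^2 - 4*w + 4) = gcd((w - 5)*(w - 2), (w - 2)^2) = w - 2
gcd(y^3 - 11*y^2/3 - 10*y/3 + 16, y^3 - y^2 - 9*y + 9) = y - 3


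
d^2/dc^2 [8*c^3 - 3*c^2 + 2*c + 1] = 48*c - 6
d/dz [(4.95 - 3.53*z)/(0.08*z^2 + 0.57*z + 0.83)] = (0.2824*z^2 - 0.792*z - 5.7514)/(0.0064*z^4 + 0.0912*z^3 + 0.4577*z^2 + 0.9462*z + 0.6889)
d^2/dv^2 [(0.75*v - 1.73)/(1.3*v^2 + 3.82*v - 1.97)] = ((0.75*v - 1.73)*(2.6*v + 3.82)*(5.2*v + 7.64) - (5.85*v + 1.232)*(1.3*v^2 + 3.82*v - 1.97))/(1.3*v^2 + 3.82*v - 1.97)^3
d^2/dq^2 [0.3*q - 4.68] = 0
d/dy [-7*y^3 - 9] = -21*y^2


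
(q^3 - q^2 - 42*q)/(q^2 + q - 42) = q*(q^2 - q - 42)/(q^2 + q - 42)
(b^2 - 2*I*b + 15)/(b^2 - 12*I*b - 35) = (b + 3*I)/(b - 7*I)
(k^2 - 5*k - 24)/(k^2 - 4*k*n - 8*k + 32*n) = (k + 3)/(k - 4*n)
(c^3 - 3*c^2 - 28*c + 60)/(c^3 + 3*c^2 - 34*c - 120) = (c - 2)/(c + 4)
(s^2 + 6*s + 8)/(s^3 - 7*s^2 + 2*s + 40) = (s + 4)/(s^2 - 9*s + 20)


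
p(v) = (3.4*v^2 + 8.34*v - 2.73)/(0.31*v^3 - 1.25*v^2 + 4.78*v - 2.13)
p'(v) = (6.8*v + 8.34)/(0.31*v^3 - 1.25*v^2 + 4.78*v - 2.13) + (-0.93*v^2 + 2.5*v - 4.78)*(3.4*v^2 + 8.34*v - 2.73)/(0.31*v^3 - 1.25*v^2 + 4.78*v - 2.13)^2 = (-1.054*v^4 - 5.1708*v^3 + 29.2159*v^2 - 21.309*v - 4.7148)/(0.0961*v^6 - 0.775*v^5 + 4.5261*v^4 - 13.2706*v^3 + 28.1734*v^2 - 20.3628*v + 4.5369)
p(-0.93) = 0.95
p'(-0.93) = 0.70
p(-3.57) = -0.22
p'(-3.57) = 0.21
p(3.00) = 5.67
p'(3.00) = -0.35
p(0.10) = 1.12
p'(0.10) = -2.37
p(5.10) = 4.16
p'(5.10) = -0.79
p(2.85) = 5.71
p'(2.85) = -0.24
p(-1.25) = 0.74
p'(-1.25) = 0.66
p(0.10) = 1.12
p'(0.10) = -2.37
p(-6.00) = -0.49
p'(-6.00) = 0.05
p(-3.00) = -0.08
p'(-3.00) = 0.29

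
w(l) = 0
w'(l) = 0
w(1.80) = 0.00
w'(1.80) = 0.00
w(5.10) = 0.00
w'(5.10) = 0.00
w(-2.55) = 0.00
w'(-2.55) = 0.00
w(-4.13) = 0.00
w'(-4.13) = 0.00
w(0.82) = 0.00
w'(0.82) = 0.00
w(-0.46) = 0.00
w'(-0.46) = 0.00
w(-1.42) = 0.00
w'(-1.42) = 0.00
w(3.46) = 0.00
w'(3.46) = 0.00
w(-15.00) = 0.00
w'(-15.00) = 0.00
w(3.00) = 0.00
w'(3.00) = 0.00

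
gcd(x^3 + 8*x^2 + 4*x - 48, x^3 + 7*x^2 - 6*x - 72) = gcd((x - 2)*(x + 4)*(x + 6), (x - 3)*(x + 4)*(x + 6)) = x^2 + 10*x + 24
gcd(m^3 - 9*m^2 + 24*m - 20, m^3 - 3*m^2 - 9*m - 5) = m - 5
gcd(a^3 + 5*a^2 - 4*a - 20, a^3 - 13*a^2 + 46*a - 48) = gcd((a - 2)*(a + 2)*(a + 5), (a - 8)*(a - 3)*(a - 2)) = a - 2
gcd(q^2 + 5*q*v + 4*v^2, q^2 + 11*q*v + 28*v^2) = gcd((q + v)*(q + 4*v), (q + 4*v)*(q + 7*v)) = q + 4*v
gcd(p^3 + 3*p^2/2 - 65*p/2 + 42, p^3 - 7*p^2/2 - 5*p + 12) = p^2 - 11*p/2 + 6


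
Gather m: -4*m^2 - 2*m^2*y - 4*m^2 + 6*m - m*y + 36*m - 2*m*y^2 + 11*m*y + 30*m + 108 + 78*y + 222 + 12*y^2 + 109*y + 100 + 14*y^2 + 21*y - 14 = m^2*(-2*y - 8) + m*(-2*y^2 + 10*y + 72) + 26*y^2 + 208*y + 416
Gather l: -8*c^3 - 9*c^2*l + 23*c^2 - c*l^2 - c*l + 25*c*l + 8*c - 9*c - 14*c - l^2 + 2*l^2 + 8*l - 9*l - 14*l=-8*c^3 + 23*c^2 - 15*c + l^2*(1 - c) + l*(-9*c^2 + 24*c - 15)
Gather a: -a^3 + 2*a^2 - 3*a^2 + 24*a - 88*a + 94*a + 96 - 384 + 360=-a^3 - a^2 + 30*a + 72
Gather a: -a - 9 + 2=-a - 7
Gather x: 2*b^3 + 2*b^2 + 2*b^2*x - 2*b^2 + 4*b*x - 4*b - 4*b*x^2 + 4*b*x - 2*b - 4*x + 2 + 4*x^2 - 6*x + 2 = 2*b^3 - 6*b + x^2*(4 - 4*b) + x*(2*b^2 + 8*b - 10) + 4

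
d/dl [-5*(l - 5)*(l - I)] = -10*l + 25 + 5*I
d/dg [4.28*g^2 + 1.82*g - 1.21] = 8.56*g + 1.82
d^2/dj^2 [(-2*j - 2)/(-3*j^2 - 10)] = 12*(12*j^2*(j + 1) - (3*j + 1)*(3*j^2 + 10))/(3*j^2 + 10)^3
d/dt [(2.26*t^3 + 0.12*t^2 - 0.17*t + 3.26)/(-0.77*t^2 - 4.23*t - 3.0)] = (-1.7402*t^4 - 19.1196*t^3 - 20.9785*t^2 + 4.3004*t + 14.2998)/(0.5929*t^4 + 6.5142*t^3 + 22.5129*t^2 + 25.38*t + 9.0)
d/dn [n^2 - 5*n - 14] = 2*n - 5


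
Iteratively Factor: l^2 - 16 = (l + 4)*(l - 4)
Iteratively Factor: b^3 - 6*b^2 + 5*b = (b)*(b^2 - 6*b + 5) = b*(b - 5)*(b - 1)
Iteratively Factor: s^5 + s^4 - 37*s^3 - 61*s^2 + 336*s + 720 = (s + 3)*(s^4 - 2*s^3 - 31*s^2 + 32*s + 240) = (s - 5)*(s + 3)*(s^3 + 3*s^2 - 16*s - 48) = (s - 5)*(s - 4)*(s + 3)*(s^2 + 7*s + 12) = (s - 5)*(s - 4)*(s + 3)^2*(s + 4)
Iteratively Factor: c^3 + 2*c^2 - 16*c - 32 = (c - 4)*(c^2 + 6*c + 8) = (c - 4)*(c + 2)*(c + 4)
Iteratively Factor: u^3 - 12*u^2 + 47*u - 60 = (u - 3)*(u^2 - 9*u + 20) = (u - 4)*(u - 3)*(u - 5)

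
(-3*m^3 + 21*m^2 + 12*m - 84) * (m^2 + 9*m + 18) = -3*m^5 - 6*m^4 + 147*m^3 + 402*m^2 - 540*m - 1512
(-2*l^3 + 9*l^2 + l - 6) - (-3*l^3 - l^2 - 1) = l^3 + 10*l^2 + l - 5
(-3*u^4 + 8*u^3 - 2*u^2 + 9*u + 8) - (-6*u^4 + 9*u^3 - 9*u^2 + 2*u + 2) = 3*u^4 - u^3 + 7*u^2 + 7*u + 6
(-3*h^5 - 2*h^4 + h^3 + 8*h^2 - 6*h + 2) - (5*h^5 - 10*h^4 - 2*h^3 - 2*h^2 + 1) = -8*h^5 + 8*h^4 + 3*h^3 + 10*h^2 - 6*h + 1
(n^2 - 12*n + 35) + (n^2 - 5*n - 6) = 2*n^2 - 17*n + 29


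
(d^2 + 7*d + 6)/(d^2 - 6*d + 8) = (d^2 + 7*d + 6)/(d^2 - 6*d + 8)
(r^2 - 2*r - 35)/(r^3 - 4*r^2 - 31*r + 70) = 1/(r - 2)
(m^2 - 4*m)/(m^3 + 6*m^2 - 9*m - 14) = m*(m - 4)/(m^3 + 6*m^2 - 9*m - 14)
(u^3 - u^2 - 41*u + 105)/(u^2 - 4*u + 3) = (u^2 + 2*u - 35)/(u - 1)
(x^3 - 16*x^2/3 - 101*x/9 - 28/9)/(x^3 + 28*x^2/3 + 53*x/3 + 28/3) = (3*x^2 - 20*x - 7)/(3*(x^2 + 8*x + 7))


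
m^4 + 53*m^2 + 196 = (m - 7*I)*(m - 2*I)*(m + 2*I)*(m + 7*I)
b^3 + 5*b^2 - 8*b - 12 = (b - 2)*(b + 1)*(b + 6)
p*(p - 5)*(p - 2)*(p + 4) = p^4 - 3*p^3 - 18*p^2 + 40*p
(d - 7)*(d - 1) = d^2 - 8*d + 7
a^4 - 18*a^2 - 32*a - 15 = (a - 5)*(a + 1)^2*(a + 3)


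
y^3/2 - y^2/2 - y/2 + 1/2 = (y/2 + 1/2)*(y - 1)^2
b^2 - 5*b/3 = b*(b - 5/3)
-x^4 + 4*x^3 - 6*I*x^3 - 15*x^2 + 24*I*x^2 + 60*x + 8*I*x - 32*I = (x - 4)*(x + 8*I)*(I*x + 1)^2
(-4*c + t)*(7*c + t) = -28*c^2 + 3*c*t + t^2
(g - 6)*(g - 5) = g^2 - 11*g + 30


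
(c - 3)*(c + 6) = c^2 + 3*c - 18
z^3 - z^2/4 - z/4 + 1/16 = (z - 1/2)*(z - 1/4)*(z + 1/2)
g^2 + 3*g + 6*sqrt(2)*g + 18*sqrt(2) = (g + 3)*(g + 6*sqrt(2))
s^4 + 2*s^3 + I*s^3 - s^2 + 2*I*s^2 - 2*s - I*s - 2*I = (s + 2)*(s + I)*(-I*s + I)*(I*s + I)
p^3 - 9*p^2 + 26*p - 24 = (p - 4)*(p - 3)*(p - 2)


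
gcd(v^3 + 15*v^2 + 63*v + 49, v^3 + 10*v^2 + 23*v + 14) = v^2 + 8*v + 7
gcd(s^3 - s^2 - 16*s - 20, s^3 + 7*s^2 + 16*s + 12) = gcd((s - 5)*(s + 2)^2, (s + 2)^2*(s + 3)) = s^2 + 4*s + 4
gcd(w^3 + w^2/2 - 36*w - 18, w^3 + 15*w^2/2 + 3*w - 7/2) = 1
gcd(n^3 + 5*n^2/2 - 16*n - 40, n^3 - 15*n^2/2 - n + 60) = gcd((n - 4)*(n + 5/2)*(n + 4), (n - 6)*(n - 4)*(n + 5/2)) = n^2 - 3*n/2 - 10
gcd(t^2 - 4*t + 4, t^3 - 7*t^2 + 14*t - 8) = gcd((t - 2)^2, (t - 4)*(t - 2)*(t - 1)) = t - 2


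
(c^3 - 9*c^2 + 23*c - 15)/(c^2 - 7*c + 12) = (c^2 - 6*c + 5)/(c - 4)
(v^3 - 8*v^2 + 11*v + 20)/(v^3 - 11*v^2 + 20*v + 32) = (v - 5)/(v - 8)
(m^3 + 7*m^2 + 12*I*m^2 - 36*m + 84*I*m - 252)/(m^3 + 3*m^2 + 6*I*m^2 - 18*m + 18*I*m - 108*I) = (m^2 + m*(7 + 6*I) + 42*I)/(m^2 + 3*m - 18)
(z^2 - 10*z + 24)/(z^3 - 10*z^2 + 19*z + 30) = (z - 4)/(z^2 - 4*z - 5)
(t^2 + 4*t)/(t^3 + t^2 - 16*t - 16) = t/(t^2 - 3*t - 4)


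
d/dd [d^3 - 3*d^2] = 3*d*(d - 2)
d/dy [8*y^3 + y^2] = 2*y*(12*y + 1)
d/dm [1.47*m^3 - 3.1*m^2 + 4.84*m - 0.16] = 4.41*m^2 - 6.2*m + 4.84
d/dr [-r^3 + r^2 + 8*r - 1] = -3*r^2 + 2*r + 8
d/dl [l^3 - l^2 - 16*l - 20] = 3*l^2 - 2*l - 16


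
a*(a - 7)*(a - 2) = a^3 - 9*a^2 + 14*a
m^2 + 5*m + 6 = (m + 2)*(m + 3)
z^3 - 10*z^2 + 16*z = z*(z - 8)*(z - 2)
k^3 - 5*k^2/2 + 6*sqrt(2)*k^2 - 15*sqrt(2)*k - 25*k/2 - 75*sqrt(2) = (k - 5)*(k + 5/2)*(k + 6*sqrt(2))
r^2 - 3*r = r*(r - 3)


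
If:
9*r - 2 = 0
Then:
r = 2/9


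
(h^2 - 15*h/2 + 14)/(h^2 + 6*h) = (h^2 - 15*h/2 + 14)/(h*(h + 6))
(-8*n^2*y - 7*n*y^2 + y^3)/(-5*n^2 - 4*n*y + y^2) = y*(-8*n + y)/(-5*n + y)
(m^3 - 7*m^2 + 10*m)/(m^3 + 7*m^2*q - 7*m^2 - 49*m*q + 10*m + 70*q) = m/(m + 7*q)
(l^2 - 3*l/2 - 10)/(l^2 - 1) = (l^2 - 3*l/2 - 10)/(l^2 - 1)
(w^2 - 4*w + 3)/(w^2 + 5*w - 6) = (w - 3)/(w + 6)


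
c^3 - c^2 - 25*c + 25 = (c - 5)*(c - 1)*(c + 5)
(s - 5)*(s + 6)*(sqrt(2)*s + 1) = sqrt(2)*s^3 + s^2 + sqrt(2)*s^2 - 30*sqrt(2)*s + s - 30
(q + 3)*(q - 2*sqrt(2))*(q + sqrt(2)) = q^3 - sqrt(2)*q^2 + 3*q^2 - 3*sqrt(2)*q - 4*q - 12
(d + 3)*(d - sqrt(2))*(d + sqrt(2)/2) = d^3 - sqrt(2)*d^2/2 + 3*d^2 - 3*sqrt(2)*d/2 - d - 3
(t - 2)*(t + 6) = t^2 + 4*t - 12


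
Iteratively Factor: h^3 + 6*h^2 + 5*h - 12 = (h - 1)*(h^2 + 7*h + 12) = (h - 1)*(h + 4)*(h + 3)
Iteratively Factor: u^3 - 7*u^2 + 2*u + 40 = (u - 5)*(u^2 - 2*u - 8) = (u - 5)*(u + 2)*(u - 4)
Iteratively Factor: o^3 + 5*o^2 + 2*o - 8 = (o + 2)*(o^2 + 3*o - 4) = (o + 2)*(o + 4)*(o - 1)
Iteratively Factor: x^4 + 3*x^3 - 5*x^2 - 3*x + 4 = (x + 4)*(x^3 - x^2 - x + 1) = (x + 1)*(x + 4)*(x^2 - 2*x + 1) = (x - 1)*(x + 1)*(x + 4)*(x - 1)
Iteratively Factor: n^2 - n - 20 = (n + 4)*(n - 5)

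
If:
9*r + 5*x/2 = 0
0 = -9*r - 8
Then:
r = -8/9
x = 16/5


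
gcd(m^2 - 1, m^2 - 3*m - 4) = m + 1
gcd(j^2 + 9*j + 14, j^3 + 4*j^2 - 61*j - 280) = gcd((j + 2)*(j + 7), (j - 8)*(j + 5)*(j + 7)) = j + 7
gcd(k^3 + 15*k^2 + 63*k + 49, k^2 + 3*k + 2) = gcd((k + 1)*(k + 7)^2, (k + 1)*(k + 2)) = k + 1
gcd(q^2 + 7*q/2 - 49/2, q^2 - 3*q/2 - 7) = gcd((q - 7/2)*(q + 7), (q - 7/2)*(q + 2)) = q - 7/2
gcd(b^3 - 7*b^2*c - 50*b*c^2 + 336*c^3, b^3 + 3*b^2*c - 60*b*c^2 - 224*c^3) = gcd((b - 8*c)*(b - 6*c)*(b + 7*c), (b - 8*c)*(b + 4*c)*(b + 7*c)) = b^2 - b*c - 56*c^2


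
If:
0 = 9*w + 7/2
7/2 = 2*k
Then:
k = 7/4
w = -7/18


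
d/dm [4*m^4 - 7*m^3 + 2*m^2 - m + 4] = 16*m^3 - 21*m^2 + 4*m - 1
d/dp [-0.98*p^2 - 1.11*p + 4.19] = -1.96*p - 1.11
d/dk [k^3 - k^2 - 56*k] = 3*k^2 - 2*k - 56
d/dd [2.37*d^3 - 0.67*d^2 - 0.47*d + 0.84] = 7.11*d^2 - 1.34*d - 0.47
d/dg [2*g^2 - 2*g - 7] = 4*g - 2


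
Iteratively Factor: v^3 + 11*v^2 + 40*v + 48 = (v + 4)*(v^2 + 7*v + 12) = (v + 4)^2*(v + 3)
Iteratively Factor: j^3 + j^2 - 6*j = (j)*(j^2 + j - 6) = j*(j + 3)*(j - 2)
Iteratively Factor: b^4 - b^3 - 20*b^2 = (b + 4)*(b^3 - 5*b^2) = b*(b + 4)*(b^2 - 5*b) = b*(b - 5)*(b + 4)*(b)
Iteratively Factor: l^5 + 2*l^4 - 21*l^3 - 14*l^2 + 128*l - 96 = (l - 2)*(l^4 + 4*l^3 - 13*l^2 - 40*l + 48) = (l - 3)*(l - 2)*(l^3 + 7*l^2 + 8*l - 16) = (l - 3)*(l - 2)*(l + 4)*(l^2 + 3*l - 4) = (l - 3)*(l - 2)*(l + 4)^2*(l - 1)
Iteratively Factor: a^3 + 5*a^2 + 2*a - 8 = (a - 1)*(a^2 + 6*a + 8) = (a - 1)*(a + 4)*(a + 2)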